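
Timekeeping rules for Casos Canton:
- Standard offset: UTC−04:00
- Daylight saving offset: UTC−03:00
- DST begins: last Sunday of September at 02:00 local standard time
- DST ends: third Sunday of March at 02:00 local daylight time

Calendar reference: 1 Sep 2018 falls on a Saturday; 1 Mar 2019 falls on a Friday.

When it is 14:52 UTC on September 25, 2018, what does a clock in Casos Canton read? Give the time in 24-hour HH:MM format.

10:52

1 September 2018 is a Saturday, so Sundays fall on 2, 9, 16, 23, 30; the last is September 30.
1 March 2019 is a Friday, so the first Sunday is March 3 and the third is March 17.
At the standard offset (UTC−04:00), 14:52 UTC − 4h = 10:52 Casos Canton standard time.
Daylight saving runs 30 September 2018 – 17 March 2019; the standard-time date in Casos Canton, September 25, 2018, is outside that window, so Casos Canton is on standard time at UTC−04:00.
14:52 UTC − 4h = 10:52 local.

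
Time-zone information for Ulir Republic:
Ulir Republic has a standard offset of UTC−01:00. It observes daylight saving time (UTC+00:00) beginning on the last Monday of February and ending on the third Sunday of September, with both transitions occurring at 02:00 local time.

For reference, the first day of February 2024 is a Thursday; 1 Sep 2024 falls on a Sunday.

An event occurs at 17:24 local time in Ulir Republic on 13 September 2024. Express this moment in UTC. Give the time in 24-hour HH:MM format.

1 February 2024 is a Thursday, so Mondays fall on 5, 12, 19, 26; the last is February 26.
1 September 2024 is a Sunday, so the first Sunday is September 1 and the third is September 15.
13 September 2024 lies within the daylight-saving period (26 February – 15 September), so Ulir Republic is on daylight time, UTC+00:00.
17:24 local − 0h = 17:24 UTC.

17:24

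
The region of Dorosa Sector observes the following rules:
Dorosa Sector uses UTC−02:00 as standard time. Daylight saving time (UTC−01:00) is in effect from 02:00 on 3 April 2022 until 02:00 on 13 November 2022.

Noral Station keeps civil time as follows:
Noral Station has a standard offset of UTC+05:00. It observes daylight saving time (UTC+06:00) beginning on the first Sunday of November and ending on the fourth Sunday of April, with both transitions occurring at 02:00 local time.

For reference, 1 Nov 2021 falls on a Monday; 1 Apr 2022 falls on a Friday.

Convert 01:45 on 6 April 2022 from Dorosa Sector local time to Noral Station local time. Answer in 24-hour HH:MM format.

6 April 2022 lies within the daylight-saving period (3 April – 13 November), so Dorosa Sector is on daylight time, UTC−01:00.
01:45 Dorosa Sector + 1h = 02:45 UTC.
1 November 2021 is a Monday, so the first Sunday is November 7.
1 April 2022 is a Friday, so the first Sunday is April 3 and the fourth is April 24.
At the standard offset (UTC+05:00), 02:45 UTC + 5h = 07:45 Noral Station standard time.
The standard-time date in Noral Station, 6 April 2022, lies within the daylight-saving period (7 November 2021 – 24 April 2022), so Noral Station is on daylight time, UTC+06:00.
02:45 UTC + 6h = 08:45 Noral Station.

08:45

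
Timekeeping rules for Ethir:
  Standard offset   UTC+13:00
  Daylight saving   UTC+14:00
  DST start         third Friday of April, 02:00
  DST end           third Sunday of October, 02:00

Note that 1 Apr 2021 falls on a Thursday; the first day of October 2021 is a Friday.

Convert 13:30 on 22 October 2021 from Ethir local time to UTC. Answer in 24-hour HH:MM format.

00:30

1 April 2021 is a Thursday, so the first Friday is April 2 and the third is April 16.
1 October 2021 is a Friday, so the first Sunday is October 3 and the third is October 17.
22 October 2021 is outside the daylight-saving period (16 April – 17 October), so Ethir is on standard time, UTC+13:00.
13:30 local − 13h = 00:30 UTC.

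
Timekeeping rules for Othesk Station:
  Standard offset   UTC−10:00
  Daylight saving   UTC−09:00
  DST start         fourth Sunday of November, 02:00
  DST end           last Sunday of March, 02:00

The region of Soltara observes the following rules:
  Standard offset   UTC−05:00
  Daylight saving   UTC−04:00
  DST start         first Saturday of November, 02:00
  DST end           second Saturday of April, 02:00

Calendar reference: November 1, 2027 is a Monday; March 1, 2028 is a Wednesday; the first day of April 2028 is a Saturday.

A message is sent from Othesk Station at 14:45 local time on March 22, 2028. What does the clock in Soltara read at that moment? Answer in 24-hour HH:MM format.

19:45

1 November 2027 is a Monday, so the first Sunday is November 7 and the fourth is November 28.
1 March 2028 is a Wednesday, so Sundays fall on 5, 12, 19, 26; the last is March 26.
March 22, 2028 falls between 28 November 2027 and 26 March 2028, so daylight saving is in effect and Othesk Station is at UTC−09:00.
14:45 Othesk Station + 9h = 23:45 UTC.
1 November 2027 is a Monday, so the first Saturday is November 6.
1 April 2028 is a Saturday, so the first Saturday is April 1 and the second is April 8.
At the standard offset (UTC−05:00), 23:45 UTC − 5h = 18:45 Soltara standard time.
Daylight saving runs 6 November 2027 – 8 April 2028; the standard-time date in Soltara, March 22, 2028, is inside that window, so Soltara is at UTC−04:00.
23:45 UTC − 4h = 19:45 Soltara.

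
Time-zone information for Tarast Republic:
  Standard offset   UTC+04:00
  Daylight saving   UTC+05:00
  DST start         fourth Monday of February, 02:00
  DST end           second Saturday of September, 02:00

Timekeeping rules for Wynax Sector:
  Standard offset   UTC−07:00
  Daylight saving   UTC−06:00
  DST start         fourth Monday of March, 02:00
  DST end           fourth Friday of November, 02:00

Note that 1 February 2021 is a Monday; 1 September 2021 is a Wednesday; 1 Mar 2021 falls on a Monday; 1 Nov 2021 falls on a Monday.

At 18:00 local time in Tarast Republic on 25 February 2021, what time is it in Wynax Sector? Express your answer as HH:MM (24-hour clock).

1 February 2021 is a Monday, so the first Monday is February 1 and the fourth is February 22.
1 September 2021 is a Wednesday, so the first Saturday is September 4 and the second is September 11.
25 February 2021 lies within the daylight-saving period (22 February – 11 September), so Tarast Republic is on daylight time, UTC+05:00.
18:00 Tarast Republic − 5h = 13:00 UTC.
1 March 2021 is a Monday, so the first Monday is March 1 and the fourth is March 22.
1 November 2021 is a Monday, so the first Friday is November 5 and the fourth is November 26.
At the standard offset (UTC−07:00), 13:00 UTC − 7h = 06:00 Wynax Sector standard time.
The standard-time date in Wynax Sector, 25 February 2021, is outside the daylight-saving period (22 March – 26 November), so Wynax Sector is on standard time, UTC−07:00.
13:00 UTC − 7h = 06:00 Wynax Sector.

06:00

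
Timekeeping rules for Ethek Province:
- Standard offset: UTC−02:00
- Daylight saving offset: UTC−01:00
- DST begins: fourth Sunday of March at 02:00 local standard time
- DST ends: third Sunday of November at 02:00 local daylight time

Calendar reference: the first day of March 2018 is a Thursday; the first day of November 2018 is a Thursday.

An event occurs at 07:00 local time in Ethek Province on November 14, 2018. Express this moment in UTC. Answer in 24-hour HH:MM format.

1 March 2018 is a Thursday, so the first Sunday is March 4 and the fourth is March 25.
1 November 2018 is a Thursday, so the first Sunday is November 4 and the third is November 18.
Daylight saving runs 25 March – 18 November; November 14, 2018 is inside that window, so Ethek Province is at UTC−01:00.
07:00 local + 1h = 08:00 UTC.

08:00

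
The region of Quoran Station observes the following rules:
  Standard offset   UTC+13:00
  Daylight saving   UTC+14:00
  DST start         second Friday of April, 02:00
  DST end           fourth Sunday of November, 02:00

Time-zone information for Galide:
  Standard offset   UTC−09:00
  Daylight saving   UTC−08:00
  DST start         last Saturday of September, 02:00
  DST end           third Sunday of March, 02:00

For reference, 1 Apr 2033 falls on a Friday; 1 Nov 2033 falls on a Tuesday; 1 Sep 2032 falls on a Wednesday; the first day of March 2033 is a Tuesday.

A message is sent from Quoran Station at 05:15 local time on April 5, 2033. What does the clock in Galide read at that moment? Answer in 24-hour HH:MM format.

1 April 2033 is a Friday, so the first Friday is April 1 and the second is April 8.
1 November 2033 is a Tuesday, so the first Sunday is November 6 and the fourth is November 27.
April 5, 2033 does not fall between 8 April and 27 November, so daylight saving is not in effect and Quoran Station is at UTC+13:00.
05:15 Quoran Station − 13h = 16:15 UTC (rolling into the previous day, 4 April 2033).
1 September 2032 is a Wednesday, so Saturdays fall on 4, 11, 18, 25; the last is September 25.
1 March 2033 is a Tuesday, so the first Sunday is March 6 and the third is March 20.
At the standard offset (UTC−09:00), 16:15 UTC − 9h = 07:15 Galide standard time.
Daylight saving runs 25 September 2032 – 20 March 2033; the standard-time date in Galide, April 4, 2033, is outside that window, so Galide is on standard time at UTC−09:00.
16:15 UTC − 9h = 07:15 Galide.

07:15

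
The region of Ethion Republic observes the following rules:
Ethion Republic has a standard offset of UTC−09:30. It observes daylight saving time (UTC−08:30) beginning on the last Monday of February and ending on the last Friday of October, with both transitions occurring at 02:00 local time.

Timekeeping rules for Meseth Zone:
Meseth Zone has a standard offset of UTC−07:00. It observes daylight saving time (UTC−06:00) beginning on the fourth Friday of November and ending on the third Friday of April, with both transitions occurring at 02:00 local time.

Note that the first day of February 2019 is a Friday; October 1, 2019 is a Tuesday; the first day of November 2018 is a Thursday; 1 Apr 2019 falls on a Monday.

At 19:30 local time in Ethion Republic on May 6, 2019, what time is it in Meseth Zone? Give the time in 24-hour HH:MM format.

21:00

1 February 2019 is a Friday, so Mondays fall on 4, 11, 18, 25; the last is February 25.
1 October 2019 is a Tuesday, so Fridays fall on 4, 11, 18, 25; the last is October 25.
Daylight saving runs 25 February – 25 October; May 6, 2019 is inside that window, so Ethion Republic is at UTC−08:30.
19:30 Ethion Republic + 8h30m = 04:00 UTC (rolling into the next day, 7 May 2019).
1 November 2018 is a Thursday, so the first Friday is November 2 and the fourth is November 23.
1 April 2019 is a Monday, so the first Friday is April 5 and the third is April 19.
At the standard offset (UTC−07:00), 04:00 UTC − 7h = 21:00 Meseth Zone standard time (rolling into the previous day, 6 May 2019).
The standard-time date in Meseth Zone, May 6, 2019, does not fall between 23 November 2018 and 19 April 2019, so daylight saving is not in effect and Meseth Zone is at UTC−07:00.
04:00 UTC − 7h = 21:00 Meseth Zone (rolling into the previous day, 6 May 2019).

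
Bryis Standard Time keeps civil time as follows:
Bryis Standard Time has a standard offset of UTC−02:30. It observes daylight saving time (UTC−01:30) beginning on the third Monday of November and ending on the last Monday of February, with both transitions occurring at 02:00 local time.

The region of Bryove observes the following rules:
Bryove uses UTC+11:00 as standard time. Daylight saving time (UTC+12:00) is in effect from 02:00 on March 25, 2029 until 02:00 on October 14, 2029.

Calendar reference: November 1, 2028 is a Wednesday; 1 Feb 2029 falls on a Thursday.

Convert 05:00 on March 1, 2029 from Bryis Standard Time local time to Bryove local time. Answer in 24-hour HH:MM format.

18:30

1 November 2028 is a Wednesday, so the first Monday is November 6 and the third is November 20.
1 February 2029 is a Thursday, so Mondays fall on 5, 12, 19, 26; the last is February 26.
March 1, 2029 is outside the daylight-saving period (20 November 2028 – 26 February 2029), so Bryis Standard Time is on standard time, UTC−02:30.
05:00 Bryis Standard Time + 2h30m = 07:30 UTC.
At the standard offset (UTC+11:00), 07:30 UTC + 11h = 18:30 Bryove standard time.
The standard-time date in Bryove, March 1, 2029, does not fall between 25 March and 14 October, so daylight saving is not in effect and Bryove is at UTC+11:00.
07:30 UTC + 11h = 18:30 Bryove.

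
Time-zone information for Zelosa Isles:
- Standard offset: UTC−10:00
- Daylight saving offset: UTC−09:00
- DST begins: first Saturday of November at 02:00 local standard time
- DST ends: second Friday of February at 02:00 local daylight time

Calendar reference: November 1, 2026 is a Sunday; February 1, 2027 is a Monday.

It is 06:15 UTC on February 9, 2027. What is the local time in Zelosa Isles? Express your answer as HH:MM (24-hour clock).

21:15

1 November 2026 is a Sunday, so the first Saturday is November 7.
1 February 2027 is a Monday, so the first Friday is February 5 and the second is February 12.
At the standard offset (UTC−10:00), 06:15 UTC − 10h = 20:15 Zelosa Isles standard time (rolling into the previous day, 8 February 2027).
Daylight saving runs 7 November 2026 – 12 February 2027; the standard-time date in Zelosa Isles, February 8, 2027, is inside that window, so Zelosa Isles is at UTC−09:00.
06:15 UTC − 9h = 21:15 local (rolling into the previous day, 8 February 2027).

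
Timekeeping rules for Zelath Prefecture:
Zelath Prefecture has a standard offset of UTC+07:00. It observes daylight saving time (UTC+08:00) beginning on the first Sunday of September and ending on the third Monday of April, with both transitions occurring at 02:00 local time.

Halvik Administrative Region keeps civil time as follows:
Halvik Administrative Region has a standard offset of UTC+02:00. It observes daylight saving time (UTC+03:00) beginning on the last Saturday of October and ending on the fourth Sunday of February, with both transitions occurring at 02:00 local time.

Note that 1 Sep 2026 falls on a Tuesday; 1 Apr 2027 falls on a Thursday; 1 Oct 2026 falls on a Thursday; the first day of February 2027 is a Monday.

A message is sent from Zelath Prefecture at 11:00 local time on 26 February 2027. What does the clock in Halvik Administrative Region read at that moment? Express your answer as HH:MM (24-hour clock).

1 September 2026 is a Tuesday, so the first Sunday is September 6.
1 April 2027 is a Thursday, so the first Monday is April 5 and the third is April 19.
26 February 2027 falls between 6 September 2026 and 19 April 2027, so daylight saving is in effect and Zelath Prefecture is at UTC+08:00.
11:00 Zelath Prefecture − 8h = 03:00 UTC.
1 October 2026 is a Thursday, so Saturdays fall on 3, 10, 17, 24, 31; the last is October 31.
1 February 2027 is a Monday, so the first Sunday is February 7 and the fourth is February 28.
At the standard offset (UTC+02:00), 03:00 UTC + 2h = 05:00 Halvik Administrative Region standard time.
The standard-time date in Halvik Administrative Region, 26 February 2027, lies within the daylight-saving period (31 October 2026 – 28 February 2027), so Halvik Administrative Region is on daylight time, UTC+03:00.
03:00 UTC + 3h = 06:00 Halvik Administrative Region.

06:00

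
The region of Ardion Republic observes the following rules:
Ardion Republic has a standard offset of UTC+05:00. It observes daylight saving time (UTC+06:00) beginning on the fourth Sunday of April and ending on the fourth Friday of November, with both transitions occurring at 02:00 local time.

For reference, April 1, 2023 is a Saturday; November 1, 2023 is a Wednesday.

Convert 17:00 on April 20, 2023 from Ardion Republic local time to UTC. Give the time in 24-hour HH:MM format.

12:00

1 April 2023 is a Saturday, so the first Sunday is April 2 and the fourth is April 23.
1 November 2023 is a Wednesday, so the first Friday is November 3 and the fourth is November 24.
April 20, 2023 does not fall between 23 April and 24 November, so daylight saving is not in effect and Ardion Republic is at UTC+05:00.
17:00 local − 5h = 12:00 UTC.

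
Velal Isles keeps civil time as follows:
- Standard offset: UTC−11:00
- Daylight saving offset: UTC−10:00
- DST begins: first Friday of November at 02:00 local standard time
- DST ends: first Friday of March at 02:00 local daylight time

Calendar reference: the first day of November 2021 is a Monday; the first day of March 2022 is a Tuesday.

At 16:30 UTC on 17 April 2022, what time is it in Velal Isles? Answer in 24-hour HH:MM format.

05:30

1 November 2021 is a Monday, so the first Friday is November 5.
1 March 2022 is a Tuesday, so the first Friday is March 4.
At the standard offset (UTC−11:00), 16:30 UTC − 11h = 05:30 Velal Isles standard time.
Daylight saving runs 5 November 2021 – 4 March 2022; the standard-time date in Velal Isles, 17 April 2022, is outside that window, so Velal Isles is on standard time at UTC−11:00.
16:30 UTC − 11h = 05:30 local.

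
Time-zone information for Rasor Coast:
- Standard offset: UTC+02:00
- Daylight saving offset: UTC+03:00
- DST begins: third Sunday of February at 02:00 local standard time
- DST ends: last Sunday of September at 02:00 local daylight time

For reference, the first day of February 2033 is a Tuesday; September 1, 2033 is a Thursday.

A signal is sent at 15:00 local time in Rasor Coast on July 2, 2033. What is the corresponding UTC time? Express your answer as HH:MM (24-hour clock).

12:00

1 February 2033 is a Tuesday, so the first Sunday is February 6 and the third is February 20.
1 September 2033 is a Thursday, so Sundays fall on 4, 11, 18, 25; the last is September 25.
July 2, 2033 falls between 20 February and 25 September, so daylight saving is in effect and Rasor Coast is at UTC+03:00.
15:00 local − 3h = 12:00 UTC.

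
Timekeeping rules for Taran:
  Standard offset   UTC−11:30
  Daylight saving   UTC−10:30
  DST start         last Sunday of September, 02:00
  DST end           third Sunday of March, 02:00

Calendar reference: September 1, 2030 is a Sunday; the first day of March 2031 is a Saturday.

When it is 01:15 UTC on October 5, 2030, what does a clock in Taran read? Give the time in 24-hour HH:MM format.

14:45

1 September 2030 is a Sunday, so Sundays fall on 1, 8, 15, 22, 29; the last is September 29.
1 March 2031 is a Saturday, so the first Sunday is March 2 and the third is March 16.
At the standard offset (UTC−11:30), 01:15 UTC − 11h30m = 13:45 Taran standard time (rolling into the previous day, 4 October 2030).
Daylight saving runs 29 September 2030 – 16 March 2031; the standard-time date in Taran, October 4, 2030, is inside that window, so Taran is at UTC−10:30.
01:15 UTC − 10h30m = 14:45 local (rolling into the previous day, 4 October 2030).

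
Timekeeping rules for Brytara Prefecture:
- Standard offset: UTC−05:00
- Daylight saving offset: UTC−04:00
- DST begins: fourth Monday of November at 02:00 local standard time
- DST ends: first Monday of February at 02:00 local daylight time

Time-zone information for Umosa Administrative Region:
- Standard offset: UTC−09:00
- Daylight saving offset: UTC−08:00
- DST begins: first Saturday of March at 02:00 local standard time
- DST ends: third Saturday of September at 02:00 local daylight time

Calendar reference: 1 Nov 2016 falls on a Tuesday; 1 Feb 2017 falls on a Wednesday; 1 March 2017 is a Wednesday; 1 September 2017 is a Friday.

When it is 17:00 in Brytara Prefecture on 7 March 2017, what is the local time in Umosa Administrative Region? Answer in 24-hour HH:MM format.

1 November 2016 is a Tuesday, so the first Monday is November 7 and the fourth is November 28.
1 February 2017 is a Wednesday, so the first Monday is February 6.
7 March 2017 does not fall between 28 November 2016 and 6 February 2017, so daylight saving is not in effect and Brytara Prefecture is at UTC−05:00.
17:00 Brytara Prefecture + 5h = 22:00 UTC.
1 March 2017 is a Wednesday, so the first Saturday is March 4.
1 September 2017 is a Friday, so the first Saturday is September 2 and the third is September 16.
At the standard offset (UTC−09:00), 22:00 UTC − 9h = 13:00 Umosa Administrative Region standard time.
Daylight saving runs 4 March – 16 September; the standard-time date in Umosa Administrative Region, 7 March 2017, is inside that window, so Umosa Administrative Region is at UTC−08:00.
22:00 UTC − 8h = 14:00 Umosa Administrative Region.

14:00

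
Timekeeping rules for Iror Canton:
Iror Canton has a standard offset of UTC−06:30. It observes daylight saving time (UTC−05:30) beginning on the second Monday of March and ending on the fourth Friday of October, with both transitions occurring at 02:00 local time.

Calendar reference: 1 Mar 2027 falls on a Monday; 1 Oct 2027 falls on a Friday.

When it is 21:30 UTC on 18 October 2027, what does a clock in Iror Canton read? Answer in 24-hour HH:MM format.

1 March 2027 is a Monday, so the first Monday is March 1 and the second is March 8.
1 October 2027 is a Friday, so the first Friday is October 1 and the fourth is October 22.
At the standard offset (UTC−06:30), 21:30 UTC − 6h30m = 15:00 Iror Canton standard time.
The standard-time date in Iror Canton, 18 October 2027, falls between 8 March and 22 October, so daylight saving is in effect and Iror Canton is at UTC−05:30.
21:30 UTC − 5h30m = 16:00 local.

16:00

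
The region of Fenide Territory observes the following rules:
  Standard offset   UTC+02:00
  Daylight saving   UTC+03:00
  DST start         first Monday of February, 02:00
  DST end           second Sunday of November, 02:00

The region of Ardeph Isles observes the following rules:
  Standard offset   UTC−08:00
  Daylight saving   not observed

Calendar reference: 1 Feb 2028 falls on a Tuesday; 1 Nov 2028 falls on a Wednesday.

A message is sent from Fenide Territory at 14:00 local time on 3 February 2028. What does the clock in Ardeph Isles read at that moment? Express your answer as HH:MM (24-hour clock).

04:00

1 February 2028 is a Tuesday, so the first Monday is February 7.
1 November 2028 is a Wednesday, so the first Sunday is November 5 and the second is November 12.
Daylight saving runs 7 February – 12 November; 3 February 2028 is outside that window, so Fenide Territory is on standard time at UTC+02:00.
14:00 Fenide Territory − 2h = 12:00 UTC.
Ardeph Isles has no daylight saving, so its offset is UTC−08:00 year-round.
12:00 UTC − 8h = 04:00 Ardeph Isles.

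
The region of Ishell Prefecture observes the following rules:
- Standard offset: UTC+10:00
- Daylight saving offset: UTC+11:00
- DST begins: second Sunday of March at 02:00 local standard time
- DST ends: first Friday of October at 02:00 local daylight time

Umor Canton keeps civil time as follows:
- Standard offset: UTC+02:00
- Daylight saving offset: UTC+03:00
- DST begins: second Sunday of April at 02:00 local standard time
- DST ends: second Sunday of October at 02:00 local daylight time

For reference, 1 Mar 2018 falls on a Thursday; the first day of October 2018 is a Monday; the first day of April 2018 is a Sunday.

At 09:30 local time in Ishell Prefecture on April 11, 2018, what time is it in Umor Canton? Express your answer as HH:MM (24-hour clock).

01:30

1 March 2018 is a Thursday, so the first Sunday is March 4 and the second is March 11.
1 October 2018 is a Monday, so the first Friday is October 5.
April 11, 2018 lies within the daylight-saving period (11 March – 5 October), so Ishell Prefecture is on daylight time, UTC+11:00.
09:30 Ishell Prefecture − 11h = 22:30 UTC (rolling into the previous day, 10 April 2018).
1 April 2018 is a Sunday, so the first Sunday is April 1 and the second is April 8.
1 October 2018 is a Monday, so the first Sunday is October 7 and the second is October 14.
At the standard offset (UTC+02:00), 22:30 UTC + 2h = 00:30 Umor Canton standard time (rolling into the next day, 11 April 2018).
The standard-time date in Umor Canton, April 11, 2018, lies within the daylight-saving period (8 April – 14 October), so Umor Canton is on daylight time, UTC+03:00.
22:30 UTC + 3h = 01:30 Umor Canton (rolling into the next day, 11 April 2018).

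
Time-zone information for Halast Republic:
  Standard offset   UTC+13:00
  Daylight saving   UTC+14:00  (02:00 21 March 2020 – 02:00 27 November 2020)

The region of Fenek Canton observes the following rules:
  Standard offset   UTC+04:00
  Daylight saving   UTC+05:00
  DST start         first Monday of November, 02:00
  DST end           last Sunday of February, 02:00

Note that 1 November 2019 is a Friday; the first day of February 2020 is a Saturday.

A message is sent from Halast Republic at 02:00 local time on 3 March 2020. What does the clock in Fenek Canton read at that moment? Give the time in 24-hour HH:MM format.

3 March 2020 does not fall between 21 March and 27 November, so daylight saving is not in effect and Halast Republic is at UTC+13:00.
02:00 Halast Republic − 13h = 13:00 UTC (rolling into the previous day, 2 March 2020).
1 November 2019 is a Friday, so the first Monday is November 4.
1 February 2020 is a Saturday, so Sundays fall on 2, 9, 16, 23; the last is February 23.
At the standard offset (UTC+04:00), 13:00 UTC + 4h = 17:00 Fenek Canton standard time.
The standard-time date in Fenek Canton, 2 March 2020, does not fall between 4 November 2019 and 23 February 2020, so daylight saving is not in effect and Fenek Canton is at UTC+04:00.
13:00 UTC + 4h = 17:00 Fenek Canton.

17:00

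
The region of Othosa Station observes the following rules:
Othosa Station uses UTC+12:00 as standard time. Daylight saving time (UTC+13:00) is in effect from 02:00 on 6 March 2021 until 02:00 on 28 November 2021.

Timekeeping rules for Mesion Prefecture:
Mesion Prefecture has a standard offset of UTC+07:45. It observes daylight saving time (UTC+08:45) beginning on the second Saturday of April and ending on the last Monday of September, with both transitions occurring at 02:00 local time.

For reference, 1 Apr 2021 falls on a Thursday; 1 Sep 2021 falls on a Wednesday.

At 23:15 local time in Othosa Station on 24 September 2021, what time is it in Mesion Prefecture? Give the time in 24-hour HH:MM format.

Daylight saving runs 6 March – 28 November; 24 September 2021 is inside that window, so Othosa Station is at UTC+13:00.
23:15 Othosa Station − 13h = 10:15 UTC.
1 April 2021 is a Thursday, so the first Saturday is April 3 and the second is April 10.
1 September 2021 is a Wednesday, so Mondays fall on 6, 13, 20, 27; the last is September 27.
At the standard offset (UTC+07:45), 10:15 UTC + 7h45m = 18:00 Mesion Prefecture standard time.
The standard-time date in Mesion Prefecture, 24 September 2021, lies within the daylight-saving period (10 April – 27 September), so Mesion Prefecture is on daylight time, UTC+08:45.
10:15 UTC + 8h45m = 19:00 Mesion Prefecture.

19:00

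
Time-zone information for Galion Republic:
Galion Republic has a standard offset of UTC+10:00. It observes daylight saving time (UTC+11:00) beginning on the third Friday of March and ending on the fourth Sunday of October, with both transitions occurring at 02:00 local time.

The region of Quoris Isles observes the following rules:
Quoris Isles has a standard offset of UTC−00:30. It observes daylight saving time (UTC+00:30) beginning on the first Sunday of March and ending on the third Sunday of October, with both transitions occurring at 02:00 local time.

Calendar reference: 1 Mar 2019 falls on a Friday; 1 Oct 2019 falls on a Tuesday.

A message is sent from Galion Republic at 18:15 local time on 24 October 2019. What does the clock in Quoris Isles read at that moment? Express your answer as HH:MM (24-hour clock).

1 March 2019 is a Friday, so the first Friday is March 1 and the third is March 15.
1 October 2019 is a Tuesday, so the first Sunday is October 6 and the fourth is October 27.
Daylight saving runs 15 March – 27 October; 24 October 2019 is inside that window, so Galion Republic is at UTC+11:00.
18:15 Galion Republic − 11h = 07:15 UTC.
1 March 2019 is a Friday, so the first Sunday is March 3.
1 October 2019 is a Tuesday, so the first Sunday is October 6 and the third is October 20.
At the standard offset (UTC−00:30), 07:15 UTC − 0h30m = 06:45 Quoris Isles standard time.
The standard-time date in Quoris Isles, 24 October 2019, does not fall between 3 March and 20 October, so daylight saving is not in effect and Quoris Isles is at UTC−00:30.
07:15 UTC − 0h30m = 06:45 Quoris Isles.

06:45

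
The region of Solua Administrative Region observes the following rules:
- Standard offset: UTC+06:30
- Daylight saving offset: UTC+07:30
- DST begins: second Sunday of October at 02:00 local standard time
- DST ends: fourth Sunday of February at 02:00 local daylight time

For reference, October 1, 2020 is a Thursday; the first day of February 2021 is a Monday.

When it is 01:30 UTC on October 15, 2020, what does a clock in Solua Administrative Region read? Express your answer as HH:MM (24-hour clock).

09:00

1 October 2020 is a Thursday, so the first Sunday is October 4 and the second is October 11.
1 February 2021 is a Monday, so the first Sunday is February 7 and the fourth is February 28.
At the standard offset (UTC+06:30), 01:30 UTC + 6h30m = 08:00 Solua Administrative Region standard time.
The standard-time date in Solua Administrative Region, October 15, 2020, falls between 11 October 2020 and 28 February 2021, so daylight saving is in effect and Solua Administrative Region is at UTC+07:30.
01:30 UTC + 7h30m = 09:00 local.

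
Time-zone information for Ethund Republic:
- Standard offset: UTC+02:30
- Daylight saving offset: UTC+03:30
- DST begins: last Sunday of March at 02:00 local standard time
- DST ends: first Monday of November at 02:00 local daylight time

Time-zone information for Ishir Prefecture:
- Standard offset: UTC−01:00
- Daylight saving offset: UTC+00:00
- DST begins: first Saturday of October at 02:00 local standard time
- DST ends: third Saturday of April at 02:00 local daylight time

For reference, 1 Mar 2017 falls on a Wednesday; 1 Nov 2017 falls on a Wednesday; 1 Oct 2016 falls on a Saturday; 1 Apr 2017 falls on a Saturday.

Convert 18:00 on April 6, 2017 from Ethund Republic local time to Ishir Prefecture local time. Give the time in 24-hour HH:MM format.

1 March 2017 is a Wednesday, so Sundays fall on 5, 12, 19, 26; the last is March 26.
1 November 2017 is a Wednesday, so the first Monday is November 6.
April 6, 2017 lies within the daylight-saving period (26 March – 6 November), so Ethund Republic is on daylight time, UTC+03:30.
18:00 Ethund Republic − 3h30m = 14:30 UTC.
1 October 2016 is a Saturday, so the first Saturday is October 1.
1 April 2017 is a Saturday, so the first Saturday is April 1 and the third is April 15.
At the standard offset (UTC−01:00), 14:30 UTC − 1h = 13:30 Ishir Prefecture standard time.
The standard-time date in Ishir Prefecture, April 6, 2017, lies within the daylight-saving period (1 October 2016 – 15 April 2017), so Ishir Prefecture is on daylight time, UTC+00:00.
14:30 UTC + 0h = 14:30 Ishir Prefecture.

14:30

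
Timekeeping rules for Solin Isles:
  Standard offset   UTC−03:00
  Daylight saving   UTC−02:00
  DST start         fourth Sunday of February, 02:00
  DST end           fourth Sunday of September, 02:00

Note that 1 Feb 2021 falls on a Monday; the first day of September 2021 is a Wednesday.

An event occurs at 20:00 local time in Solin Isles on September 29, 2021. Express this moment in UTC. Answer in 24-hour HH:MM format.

1 February 2021 is a Monday, so the first Sunday is February 7 and the fourth is February 28.
1 September 2021 is a Wednesday, so the first Sunday is September 5 and the fourth is September 26.
September 29, 2021 is outside the daylight-saving period (28 February – 26 September), so Solin Isles is on standard time, UTC−03:00.
20:00 local + 3h = 23:00 UTC.

23:00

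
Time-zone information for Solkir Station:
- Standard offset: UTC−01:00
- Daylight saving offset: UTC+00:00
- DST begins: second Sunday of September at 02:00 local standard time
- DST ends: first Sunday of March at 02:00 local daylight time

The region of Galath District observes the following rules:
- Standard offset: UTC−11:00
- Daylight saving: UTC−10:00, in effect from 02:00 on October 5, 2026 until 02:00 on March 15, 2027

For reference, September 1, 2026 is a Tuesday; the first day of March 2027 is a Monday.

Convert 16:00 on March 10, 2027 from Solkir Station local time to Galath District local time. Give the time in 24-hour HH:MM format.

1 September 2026 is a Tuesday, so the first Sunday is September 6 and the second is September 13.
1 March 2027 is a Monday, so the first Sunday is March 7.
March 10, 2027 is outside the daylight-saving period (13 September 2026 – 7 March 2027), so Solkir Station is on standard time, UTC−01:00.
16:00 Solkir Station + 1h = 17:00 UTC.
At the standard offset (UTC−11:00), 17:00 UTC − 11h = 06:00 Galath District standard time.
The standard-time date in Galath District, March 10, 2027, lies within the daylight-saving period (5 October 2026 – 15 March 2027), so Galath District is on daylight time, UTC−10:00.
17:00 UTC − 10h = 07:00 Galath District.

07:00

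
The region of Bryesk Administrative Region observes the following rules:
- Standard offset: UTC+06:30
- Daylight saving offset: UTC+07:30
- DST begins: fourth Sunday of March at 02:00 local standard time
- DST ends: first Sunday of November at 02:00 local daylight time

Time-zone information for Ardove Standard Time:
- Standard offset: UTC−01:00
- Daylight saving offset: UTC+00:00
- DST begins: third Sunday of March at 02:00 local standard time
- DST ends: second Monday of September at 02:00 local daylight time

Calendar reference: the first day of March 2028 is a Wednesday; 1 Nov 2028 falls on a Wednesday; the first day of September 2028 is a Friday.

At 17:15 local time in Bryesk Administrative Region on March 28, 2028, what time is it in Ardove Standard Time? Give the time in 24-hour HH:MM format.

09:45

1 March 2028 is a Wednesday, so the first Sunday is March 5 and the fourth is March 26.
1 November 2028 is a Wednesday, so the first Sunday is November 5.
March 28, 2028 falls between 26 March and 5 November, so daylight saving is in effect and Bryesk Administrative Region is at UTC+07:30.
17:15 Bryesk Administrative Region − 7h30m = 09:45 UTC.
1 March 2028 is a Wednesday, so the first Sunday is March 5 and the third is March 19.
1 September 2028 is a Friday, so the first Monday is September 4 and the second is September 11.
At the standard offset (UTC−01:00), 09:45 UTC − 1h = 08:45 Ardove Standard Time standard time.
Daylight saving runs 19 March – 11 September; the standard-time date in Ardove Standard Time, March 28, 2028, is inside that window, so Ardove Standard Time is at UTC+00:00.
09:45 UTC + 0h = 09:45 Ardove Standard Time.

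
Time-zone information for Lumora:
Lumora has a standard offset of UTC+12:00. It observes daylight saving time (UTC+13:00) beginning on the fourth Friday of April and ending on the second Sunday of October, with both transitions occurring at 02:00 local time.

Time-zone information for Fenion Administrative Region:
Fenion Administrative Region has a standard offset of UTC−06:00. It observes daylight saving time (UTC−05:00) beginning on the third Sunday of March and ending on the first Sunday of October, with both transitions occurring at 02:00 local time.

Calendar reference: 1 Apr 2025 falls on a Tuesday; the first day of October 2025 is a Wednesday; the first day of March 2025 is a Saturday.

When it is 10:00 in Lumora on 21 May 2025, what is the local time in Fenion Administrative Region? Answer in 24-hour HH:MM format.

16:00

1 April 2025 is a Tuesday, so the first Friday is April 4 and the fourth is April 25.
1 October 2025 is a Wednesday, so the first Sunday is October 5 and the second is October 12.
21 May 2025 falls between 25 April and 12 October, so daylight saving is in effect and Lumora is at UTC+13:00.
10:00 Lumora − 13h = 21:00 UTC (rolling into the previous day, 20 May 2025).
1 March 2025 is a Saturday, so the first Sunday is March 2 and the third is March 16.
1 October 2025 is a Wednesday, so the first Sunday is October 5.
At the standard offset (UTC−06:00), 21:00 UTC − 6h = 15:00 Fenion Administrative Region standard time.
The standard-time date in Fenion Administrative Region, 20 May 2025, falls between 16 March and 5 October, so daylight saving is in effect and Fenion Administrative Region is at UTC−05:00.
21:00 UTC − 5h = 16:00 Fenion Administrative Region.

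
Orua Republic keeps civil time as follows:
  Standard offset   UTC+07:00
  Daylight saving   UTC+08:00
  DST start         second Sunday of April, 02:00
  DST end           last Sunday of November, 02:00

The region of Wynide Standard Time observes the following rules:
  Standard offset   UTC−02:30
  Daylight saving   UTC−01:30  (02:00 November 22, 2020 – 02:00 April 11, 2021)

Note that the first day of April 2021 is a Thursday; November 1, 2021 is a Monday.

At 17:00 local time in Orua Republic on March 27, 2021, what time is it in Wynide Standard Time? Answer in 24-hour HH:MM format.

08:30

1 April 2021 is a Thursday, so the first Sunday is April 4 and the second is April 11.
1 November 2021 is a Monday, so Sundays fall on 7, 14, 21, 28; the last is November 28.
March 27, 2021 does not fall between 11 April and 28 November, so daylight saving is not in effect and Orua Republic is at UTC+07:00.
17:00 Orua Republic − 7h = 10:00 UTC.
At the standard offset (UTC−02:30), 10:00 UTC − 2h30m = 07:30 Wynide Standard Time standard time.
Daylight saving runs 22 November 2020 – 11 April 2021; the standard-time date in Wynide Standard Time, March 27, 2021, is inside that window, so Wynide Standard Time is at UTC−01:30.
10:00 UTC − 1h30m = 08:30 Wynide Standard Time.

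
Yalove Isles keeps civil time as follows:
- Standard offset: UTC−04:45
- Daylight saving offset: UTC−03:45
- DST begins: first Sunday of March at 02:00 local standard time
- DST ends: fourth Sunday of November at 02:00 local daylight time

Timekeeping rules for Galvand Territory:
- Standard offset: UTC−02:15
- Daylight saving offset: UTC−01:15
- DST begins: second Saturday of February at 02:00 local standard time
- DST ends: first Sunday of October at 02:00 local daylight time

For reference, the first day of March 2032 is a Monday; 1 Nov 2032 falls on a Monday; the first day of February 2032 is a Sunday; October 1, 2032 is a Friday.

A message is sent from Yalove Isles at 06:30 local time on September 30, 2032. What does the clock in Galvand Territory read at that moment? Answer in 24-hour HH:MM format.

09:00

1 March 2032 is a Monday, so the first Sunday is March 7.
1 November 2032 is a Monday, so the first Sunday is November 7 and the fourth is November 28.
September 30, 2032 falls between 7 March and 28 November, so daylight saving is in effect and Yalove Isles is at UTC−03:45.
06:30 Yalove Isles + 3h45m = 10:15 UTC.
1 February 2032 is a Sunday, so the first Saturday is February 7 and the second is February 14.
1 October 2032 is a Friday, so the first Sunday is October 3.
At the standard offset (UTC−02:15), 10:15 UTC − 2h15m = 08:00 Galvand Territory standard time.
The standard-time date in Galvand Territory, September 30, 2032, falls between 14 February and 3 October, so daylight saving is in effect and Galvand Territory is at UTC−01:15.
10:15 UTC − 1h15m = 09:00 Galvand Territory.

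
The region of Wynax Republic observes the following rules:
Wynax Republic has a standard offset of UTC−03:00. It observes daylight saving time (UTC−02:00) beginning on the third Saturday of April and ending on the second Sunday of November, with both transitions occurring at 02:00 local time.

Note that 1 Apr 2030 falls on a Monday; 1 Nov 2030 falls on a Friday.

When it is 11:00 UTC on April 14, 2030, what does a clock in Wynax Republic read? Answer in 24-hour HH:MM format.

08:00

1 April 2030 is a Monday, so the first Saturday is April 6 and the third is April 20.
1 November 2030 is a Friday, so the first Sunday is November 3 and the second is November 10.
At the standard offset (UTC−03:00), 11:00 UTC − 3h = 08:00 Wynax Republic standard time.
Daylight saving runs 20 April – 10 November; the standard-time date in Wynax Republic, April 14, 2030, is outside that window, so Wynax Republic is on standard time at UTC−03:00.
11:00 UTC − 3h = 08:00 local.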